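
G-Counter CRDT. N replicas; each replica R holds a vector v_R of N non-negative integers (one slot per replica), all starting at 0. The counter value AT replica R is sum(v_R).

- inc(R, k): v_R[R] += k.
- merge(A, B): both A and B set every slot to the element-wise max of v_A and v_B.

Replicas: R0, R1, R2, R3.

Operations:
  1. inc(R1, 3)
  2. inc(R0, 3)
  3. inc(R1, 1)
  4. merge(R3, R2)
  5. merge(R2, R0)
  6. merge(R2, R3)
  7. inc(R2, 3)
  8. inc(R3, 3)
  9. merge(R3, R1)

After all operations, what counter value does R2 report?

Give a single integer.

Op 1: inc R1 by 3 -> R1=(0,3,0,0) value=3
Op 2: inc R0 by 3 -> R0=(3,0,0,0) value=3
Op 3: inc R1 by 1 -> R1=(0,4,0,0) value=4
Op 4: merge R3<->R2 -> R3=(0,0,0,0) R2=(0,0,0,0)
Op 5: merge R2<->R0 -> R2=(3,0,0,0) R0=(3,0,0,0)
Op 6: merge R2<->R3 -> R2=(3,0,0,0) R3=(3,0,0,0)
Op 7: inc R2 by 3 -> R2=(3,0,3,0) value=6
Op 8: inc R3 by 3 -> R3=(3,0,0,3) value=6
Op 9: merge R3<->R1 -> R3=(3,4,0,3) R1=(3,4,0,3)

Answer: 6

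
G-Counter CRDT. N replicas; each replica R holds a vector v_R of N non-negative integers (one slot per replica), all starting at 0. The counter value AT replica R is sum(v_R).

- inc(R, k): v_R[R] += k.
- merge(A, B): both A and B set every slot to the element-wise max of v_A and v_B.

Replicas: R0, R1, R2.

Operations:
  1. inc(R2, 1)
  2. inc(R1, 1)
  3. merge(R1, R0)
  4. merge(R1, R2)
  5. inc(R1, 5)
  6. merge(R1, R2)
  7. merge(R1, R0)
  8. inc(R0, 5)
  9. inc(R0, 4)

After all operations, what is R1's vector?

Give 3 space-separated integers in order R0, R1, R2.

Answer: 0 6 1

Derivation:
Op 1: inc R2 by 1 -> R2=(0,0,1) value=1
Op 2: inc R1 by 1 -> R1=(0,1,0) value=1
Op 3: merge R1<->R0 -> R1=(0,1,0) R0=(0,1,0)
Op 4: merge R1<->R2 -> R1=(0,1,1) R2=(0,1,1)
Op 5: inc R1 by 5 -> R1=(0,6,1) value=7
Op 6: merge R1<->R2 -> R1=(0,6,1) R2=(0,6,1)
Op 7: merge R1<->R0 -> R1=(0,6,1) R0=(0,6,1)
Op 8: inc R0 by 5 -> R0=(5,6,1) value=12
Op 9: inc R0 by 4 -> R0=(9,6,1) value=16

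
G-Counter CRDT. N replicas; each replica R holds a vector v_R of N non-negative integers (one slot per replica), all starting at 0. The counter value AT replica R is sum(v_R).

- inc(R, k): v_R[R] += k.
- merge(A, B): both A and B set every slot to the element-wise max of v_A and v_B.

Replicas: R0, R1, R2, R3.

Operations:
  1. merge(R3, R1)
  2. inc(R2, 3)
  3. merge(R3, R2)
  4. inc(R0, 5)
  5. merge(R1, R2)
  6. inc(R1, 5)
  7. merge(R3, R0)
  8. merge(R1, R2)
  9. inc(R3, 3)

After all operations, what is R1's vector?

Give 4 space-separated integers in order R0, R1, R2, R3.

Op 1: merge R3<->R1 -> R3=(0,0,0,0) R1=(0,0,0,0)
Op 2: inc R2 by 3 -> R2=(0,0,3,0) value=3
Op 3: merge R3<->R2 -> R3=(0,0,3,0) R2=(0,0,3,0)
Op 4: inc R0 by 5 -> R0=(5,0,0,0) value=5
Op 5: merge R1<->R2 -> R1=(0,0,3,0) R2=(0,0,3,0)
Op 6: inc R1 by 5 -> R1=(0,5,3,0) value=8
Op 7: merge R3<->R0 -> R3=(5,0,3,0) R0=(5,0,3,0)
Op 8: merge R1<->R2 -> R1=(0,5,3,0) R2=(0,5,3,0)
Op 9: inc R3 by 3 -> R3=(5,0,3,3) value=11

Answer: 0 5 3 0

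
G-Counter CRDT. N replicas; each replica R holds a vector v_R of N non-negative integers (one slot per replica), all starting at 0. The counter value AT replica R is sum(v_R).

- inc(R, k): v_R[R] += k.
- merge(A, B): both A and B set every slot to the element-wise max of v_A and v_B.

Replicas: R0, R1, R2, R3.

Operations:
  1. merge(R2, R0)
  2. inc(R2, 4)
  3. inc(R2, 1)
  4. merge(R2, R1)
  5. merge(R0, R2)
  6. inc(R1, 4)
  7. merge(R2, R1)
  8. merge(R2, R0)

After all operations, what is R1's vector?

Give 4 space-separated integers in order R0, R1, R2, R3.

Answer: 0 4 5 0

Derivation:
Op 1: merge R2<->R0 -> R2=(0,0,0,0) R0=(0,0,0,0)
Op 2: inc R2 by 4 -> R2=(0,0,4,0) value=4
Op 3: inc R2 by 1 -> R2=(0,0,5,0) value=5
Op 4: merge R2<->R1 -> R2=(0,0,5,0) R1=(0,0,5,0)
Op 5: merge R0<->R2 -> R0=(0,0,5,0) R2=(0,0,5,0)
Op 6: inc R1 by 4 -> R1=(0,4,5,0) value=9
Op 7: merge R2<->R1 -> R2=(0,4,5,0) R1=(0,4,5,0)
Op 8: merge R2<->R0 -> R2=(0,4,5,0) R0=(0,4,5,0)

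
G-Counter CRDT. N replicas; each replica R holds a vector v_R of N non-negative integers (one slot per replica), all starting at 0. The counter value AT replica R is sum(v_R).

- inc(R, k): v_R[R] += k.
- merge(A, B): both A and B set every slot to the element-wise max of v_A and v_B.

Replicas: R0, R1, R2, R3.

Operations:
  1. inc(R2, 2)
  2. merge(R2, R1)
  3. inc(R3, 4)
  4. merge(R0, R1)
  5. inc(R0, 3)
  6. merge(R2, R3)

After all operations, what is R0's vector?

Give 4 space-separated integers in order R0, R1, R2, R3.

Answer: 3 0 2 0

Derivation:
Op 1: inc R2 by 2 -> R2=(0,0,2,0) value=2
Op 2: merge R2<->R1 -> R2=(0,0,2,0) R1=(0,0,2,0)
Op 3: inc R3 by 4 -> R3=(0,0,0,4) value=4
Op 4: merge R0<->R1 -> R0=(0,0,2,0) R1=(0,0,2,0)
Op 5: inc R0 by 3 -> R0=(3,0,2,0) value=5
Op 6: merge R2<->R3 -> R2=(0,0,2,4) R3=(0,0,2,4)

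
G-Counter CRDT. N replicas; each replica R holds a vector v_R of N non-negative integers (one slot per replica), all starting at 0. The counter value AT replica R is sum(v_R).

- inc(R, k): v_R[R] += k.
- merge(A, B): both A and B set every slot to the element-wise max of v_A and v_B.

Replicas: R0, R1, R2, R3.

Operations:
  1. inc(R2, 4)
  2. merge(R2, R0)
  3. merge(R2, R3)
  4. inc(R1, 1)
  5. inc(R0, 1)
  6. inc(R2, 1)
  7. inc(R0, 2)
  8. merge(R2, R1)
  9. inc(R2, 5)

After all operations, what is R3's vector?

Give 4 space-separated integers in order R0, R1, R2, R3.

Op 1: inc R2 by 4 -> R2=(0,0,4,0) value=4
Op 2: merge R2<->R0 -> R2=(0,0,4,0) R0=(0,0,4,0)
Op 3: merge R2<->R3 -> R2=(0,0,4,0) R3=(0,0,4,0)
Op 4: inc R1 by 1 -> R1=(0,1,0,0) value=1
Op 5: inc R0 by 1 -> R0=(1,0,4,0) value=5
Op 6: inc R2 by 1 -> R2=(0,0,5,0) value=5
Op 7: inc R0 by 2 -> R0=(3,0,4,0) value=7
Op 8: merge R2<->R1 -> R2=(0,1,5,0) R1=(0,1,5,0)
Op 9: inc R2 by 5 -> R2=(0,1,10,0) value=11

Answer: 0 0 4 0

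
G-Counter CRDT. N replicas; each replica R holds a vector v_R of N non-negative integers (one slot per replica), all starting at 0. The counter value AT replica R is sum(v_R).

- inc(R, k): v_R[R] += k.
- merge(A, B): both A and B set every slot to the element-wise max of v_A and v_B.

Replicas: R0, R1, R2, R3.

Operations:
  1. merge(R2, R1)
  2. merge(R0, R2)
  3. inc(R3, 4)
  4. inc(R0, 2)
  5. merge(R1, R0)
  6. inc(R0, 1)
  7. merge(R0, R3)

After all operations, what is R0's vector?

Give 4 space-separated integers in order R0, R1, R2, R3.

Op 1: merge R2<->R1 -> R2=(0,0,0,0) R1=(0,0,0,0)
Op 2: merge R0<->R2 -> R0=(0,0,0,0) R2=(0,0,0,0)
Op 3: inc R3 by 4 -> R3=(0,0,0,4) value=4
Op 4: inc R0 by 2 -> R0=(2,0,0,0) value=2
Op 5: merge R1<->R0 -> R1=(2,0,0,0) R0=(2,0,0,0)
Op 6: inc R0 by 1 -> R0=(3,0,0,0) value=3
Op 7: merge R0<->R3 -> R0=(3,0,0,4) R3=(3,0,0,4)

Answer: 3 0 0 4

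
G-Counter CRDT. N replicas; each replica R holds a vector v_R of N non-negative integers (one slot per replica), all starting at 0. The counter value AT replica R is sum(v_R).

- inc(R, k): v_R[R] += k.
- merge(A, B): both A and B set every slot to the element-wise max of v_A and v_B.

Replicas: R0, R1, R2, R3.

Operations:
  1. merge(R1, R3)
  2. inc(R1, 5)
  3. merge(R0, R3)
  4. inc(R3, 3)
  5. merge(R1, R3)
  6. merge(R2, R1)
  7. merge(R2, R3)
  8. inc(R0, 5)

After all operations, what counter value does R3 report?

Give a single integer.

Op 1: merge R1<->R3 -> R1=(0,0,0,0) R3=(0,0,0,0)
Op 2: inc R1 by 5 -> R1=(0,5,0,0) value=5
Op 3: merge R0<->R3 -> R0=(0,0,0,0) R3=(0,0,0,0)
Op 4: inc R3 by 3 -> R3=(0,0,0,3) value=3
Op 5: merge R1<->R3 -> R1=(0,5,0,3) R3=(0,5,0,3)
Op 6: merge R2<->R1 -> R2=(0,5,0,3) R1=(0,5,0,3)
Op 7: merge R2<->R3 -> R2=(0,5,0,3) R3=(0,5,0,3)
Op 8: inc R0 by 5 -> R0=(5,0,0,0) value=5

Answer: 8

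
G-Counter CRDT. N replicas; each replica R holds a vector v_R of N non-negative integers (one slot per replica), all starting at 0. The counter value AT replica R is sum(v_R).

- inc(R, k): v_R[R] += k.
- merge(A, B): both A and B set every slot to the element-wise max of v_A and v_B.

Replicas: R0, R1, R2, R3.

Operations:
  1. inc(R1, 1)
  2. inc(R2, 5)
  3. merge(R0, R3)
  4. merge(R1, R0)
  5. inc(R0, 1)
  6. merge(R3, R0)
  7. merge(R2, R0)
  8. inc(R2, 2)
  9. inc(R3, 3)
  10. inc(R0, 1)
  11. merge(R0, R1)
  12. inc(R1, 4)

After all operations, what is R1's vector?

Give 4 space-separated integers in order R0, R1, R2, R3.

Op 1: inc R1 by 1 -> R1=(0,1,0,0) value=1
Op 2: inc R2 by 5 -> R2=(0,0,5,0) value=5
Op 3: merge R0<->R3 -> R0=(0,0,0,0) R3=(0,0,0,0)
Op 4: merge R1<->R0 -> R1=(0,1,0,0) R0=(0,1,0,0)
Op 5: inc R0 by 1 -> R0=(1,1,0,0) value=2
Op 6: merge R3<->R0 -> R3=(1,1,0,0) R0=(1,1,0,0)
Op 7: merge R2<->R0 -> R2=(1,1,5,0) R0=(1,1,5,0)
Op 8: inc R2 by 2 -> R2=(1,1,7,0) value=9
Op 9: inc R3 by 3 -> R3=(1,1,0,3) value=5
Op 10: inc R0 by 1 -> R0=(2,1,5,0) value=8
Op 11: merge R0<->R1 -> R0=(2,1,5,0) R1=(2,1,5,0)
Op 12: inc R1 by 4 -> R1=(2,5,5,0) value=12

Answer: 2 5 5 0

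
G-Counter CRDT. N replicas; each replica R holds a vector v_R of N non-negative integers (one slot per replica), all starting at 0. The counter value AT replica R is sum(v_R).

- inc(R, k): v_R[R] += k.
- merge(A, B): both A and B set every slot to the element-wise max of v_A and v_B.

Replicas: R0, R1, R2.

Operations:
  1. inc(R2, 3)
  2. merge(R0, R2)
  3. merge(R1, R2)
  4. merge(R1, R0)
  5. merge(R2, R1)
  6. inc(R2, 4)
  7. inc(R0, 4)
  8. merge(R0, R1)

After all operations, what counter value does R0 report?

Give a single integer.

Answer: 7

Derivation:
Op 1: inc R2 by 3 -> R2=(0,0,3) value=3
Op 2: merge R0<->R2 -> R0=(0,0,3) R2=(0,0,3)
Op 3: merge R1<->R2 -> R1=(0,0,3) R2=(0,0,3)
Op 4: merge R1<->R0 -> R1=(0,0,3) R0=(0,0,3)
Op 5: merge R2<->R1 -> R2=(0,0,3) R1=(0,0,3)
Op 6: inc R2 by 4 -> R2=(0,0,7) value=7
Op 7: inc R0 by 4 -> R0=(4,0,3) value=7
Op 8: merge R0<->R1 -> R0=(4,0,3) R1=(4,0,3)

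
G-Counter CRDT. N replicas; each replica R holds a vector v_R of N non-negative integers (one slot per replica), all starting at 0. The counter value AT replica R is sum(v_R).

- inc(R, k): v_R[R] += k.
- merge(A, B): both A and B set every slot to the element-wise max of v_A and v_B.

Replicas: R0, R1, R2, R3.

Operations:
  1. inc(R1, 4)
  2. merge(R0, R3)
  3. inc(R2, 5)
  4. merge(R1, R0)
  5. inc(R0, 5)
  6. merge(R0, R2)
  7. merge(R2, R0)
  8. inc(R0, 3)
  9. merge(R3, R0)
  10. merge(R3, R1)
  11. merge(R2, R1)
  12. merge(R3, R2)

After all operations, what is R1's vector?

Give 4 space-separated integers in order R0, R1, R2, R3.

Op 1: inc R1 by 4 -> R1=(0,4,0,0) value=4
Op 2: merge R0<->R3 -> R0=(0,0,0,0) R3=(0,0,0,0)
Op 3: inc R2 by 5 -> R2=(0,0,5,0) value=5
Op 4: merge R1<->R0 -> R1=(0,4,0,0) R0=(0,4,0,0)
Op 5: inc R0 by 5 -> R0=(5,4,0,0) value=9
Op 6: merge R0<->R2 -> R0=(5,4,5,0) R2=(5,4,5,0)
Op 7: merge R2<->R0 -> R2=(5,4,5,0) R0=(5,4,5,0)
Op 8: inc R0 by 3 -> R0=(8,4,5,0) value=17
Op 9: merge R3<->R0 -> R3=(8,4,5,0) R0=(8,4,5,0)
Op 10: merge R3<->R1 -> R3=(8,4,5,0) R1=(8,4,5,0)
Op 11: merge R2<->R1 -> R2=(8,4,5,0) R1=(8,4,5,0)
Op 12: merge R3<->R2 -> R3=(8,4,5,0) R2=(8,4,5,0)

Answer: 8 4 5 0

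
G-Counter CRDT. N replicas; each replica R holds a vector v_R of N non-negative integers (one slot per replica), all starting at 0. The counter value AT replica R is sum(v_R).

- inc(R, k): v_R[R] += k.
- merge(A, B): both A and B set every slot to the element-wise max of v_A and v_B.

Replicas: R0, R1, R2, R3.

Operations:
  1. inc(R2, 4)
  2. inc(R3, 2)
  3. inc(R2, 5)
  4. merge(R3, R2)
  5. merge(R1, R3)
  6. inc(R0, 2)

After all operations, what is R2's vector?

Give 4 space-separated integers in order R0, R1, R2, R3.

Op 1: inc R2 by 4 -> R2=(0,0,4,0) value=4
Op 2: inc R3 by 2 -> R3=(0,0,0,2) value=2
Op 3: inc R2 by 5 -> R2=(0,0,9,0) value=9
Op 4: merge R3<->R2 -> R3=(0,0,9,2) R2=(0,0,9,2)
Op 5: merge R1<->R3 -> R1=(0,0,9,2) R3=(0,0,9,2)
Op 6: inc R0 by 2 -> R0=(2,0,0,0) value=2

Answer: 0 0 9 2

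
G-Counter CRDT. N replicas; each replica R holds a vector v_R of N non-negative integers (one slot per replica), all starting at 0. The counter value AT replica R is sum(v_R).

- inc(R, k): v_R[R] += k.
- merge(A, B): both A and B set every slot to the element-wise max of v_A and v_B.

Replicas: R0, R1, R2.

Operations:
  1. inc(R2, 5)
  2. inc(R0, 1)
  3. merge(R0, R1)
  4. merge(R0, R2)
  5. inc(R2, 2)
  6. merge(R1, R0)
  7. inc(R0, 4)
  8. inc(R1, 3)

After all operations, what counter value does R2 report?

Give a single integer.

Answer: 8

Derivation:
Op 1: inc R2 by 5 -> R2=(0,0,5) value=5
Op 2: inc R0 by 1 -> R0=(1,0,0) value=1
Op 3: merge R0<->R1 -> R0=(1,0,0) R1=(1,0,0)
Op 4: merge R0<->R2 -> R0=(1,0,5) R2=(1,0,5)
Op 5: inc R2 by 2 -> R2=(1,0,7) value=8
Op 6: merge R1<->R0 -> R1=(1,0,5) R0=(1,0,5)
Op 7: inc R0 by 4 -> R0=(5,0,5) value=10
Op 8: inc R1 by 3 -> R1=(1,3,5) value=9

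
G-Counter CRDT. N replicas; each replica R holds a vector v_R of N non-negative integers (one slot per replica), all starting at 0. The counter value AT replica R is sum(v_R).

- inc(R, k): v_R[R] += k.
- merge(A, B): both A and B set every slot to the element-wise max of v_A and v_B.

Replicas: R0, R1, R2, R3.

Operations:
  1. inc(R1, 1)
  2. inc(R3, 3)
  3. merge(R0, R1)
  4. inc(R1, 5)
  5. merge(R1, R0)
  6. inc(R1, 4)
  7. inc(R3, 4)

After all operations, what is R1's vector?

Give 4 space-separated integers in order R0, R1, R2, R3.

Answer: 0 10 0 0

Derivation:
Op 1: inc R1 by 1 -> R1=(0,1,0,0) value=1
Op 2: inc R3 by 3 -> R3=(0,0,0,3) value=3
Op 3: merge R0<->R1 -> R0=(0,1,0,0) R1=(0,1,0,0)
Op 4: inc R1 by 5 -> R1=(0,6,0,0) value=6
Op 5: merge R1<->R0 -> R1=(0,6,0,0) R0=(0,6,0,0)
Op 6: inc R1 by 4 -> R1=(0,10,0,0) value=10
Op 7: inc R3 by 4 -> R3=(0,0,0,7) value=7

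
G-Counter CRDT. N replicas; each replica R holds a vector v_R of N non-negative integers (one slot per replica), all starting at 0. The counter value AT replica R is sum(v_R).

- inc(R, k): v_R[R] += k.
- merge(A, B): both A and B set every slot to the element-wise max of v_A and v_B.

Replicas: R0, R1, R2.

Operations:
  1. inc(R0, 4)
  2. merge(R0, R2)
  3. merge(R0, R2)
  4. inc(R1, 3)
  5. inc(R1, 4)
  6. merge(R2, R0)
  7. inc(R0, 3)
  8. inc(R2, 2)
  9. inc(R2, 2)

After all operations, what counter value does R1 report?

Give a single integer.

Op 1: inc R0 by 4 -> R0=(4,0,0) value=4
Op 2: merge R0<->R2 -> R0=(4,0,0) R2=(4,0,0)
Op 3: merge R0<->R2 -> R0=(4,0,0) R2=(4,0,0)
Op 4: inc R1 by 3 -> R1=(0,3,0) value=3
Op 5: inc R1 by 4 -> R1=(0,7,0) value=7
Op 6: merge R2<->R0 -> R2=(4,0,0) R0=(4,0,0)
Op 7: inc R0 by 3 -> R0=(7,0,0) value=7
Op 8: inc R2 by 2 -> R2=(4,0,2) value=6
Op 9: inc R2 by 2 -> R2=(4,0,4) value=8

Answer: 7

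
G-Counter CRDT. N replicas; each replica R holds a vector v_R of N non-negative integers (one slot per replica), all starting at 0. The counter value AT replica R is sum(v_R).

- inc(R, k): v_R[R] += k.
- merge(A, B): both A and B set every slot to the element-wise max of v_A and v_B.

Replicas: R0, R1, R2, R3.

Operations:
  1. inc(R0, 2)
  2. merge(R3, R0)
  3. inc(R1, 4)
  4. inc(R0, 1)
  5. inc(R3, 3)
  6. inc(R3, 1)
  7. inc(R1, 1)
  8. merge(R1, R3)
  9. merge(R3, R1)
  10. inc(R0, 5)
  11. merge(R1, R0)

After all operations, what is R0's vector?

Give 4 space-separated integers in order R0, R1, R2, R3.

Answer: 8 5 0 4

Derivation:
Op 1: inc R0 by 2 -> R0=(2,0,0,0) value=2
Op 2: merge R3<->R0 -> R3=(2,0,0,0) R0=(2,0,0,0)
Op 3: inc R1 by 4 -> R1=(0,4,0,0) value=4
Op 4: inc R0 by 1 -> R0=(3,0,0,0) value=3
Op 5: inc R3 by 3 -> R3=(2,0,0,3) value=5
Op 6: inc R3 by 1 -> R3=(2,0,0,4) value=6
Op 7: inc R1 by 1 -> R1=(0,5,0,0) value=5
Op 8: merge R1<->R3 -> R1=(2,5,0,4) R3=(2,5,0,4)
Op 9: merge R3<->R1 -> R3=(2,5,0,4) R1=(2,5,0,4)
Op 10: inc R0 by 5 -> R0=(8,0,0,0) value=8
Op 11: merge R1<->R0 -> R1=(8,5,0,4) R0=(8,5,0,4)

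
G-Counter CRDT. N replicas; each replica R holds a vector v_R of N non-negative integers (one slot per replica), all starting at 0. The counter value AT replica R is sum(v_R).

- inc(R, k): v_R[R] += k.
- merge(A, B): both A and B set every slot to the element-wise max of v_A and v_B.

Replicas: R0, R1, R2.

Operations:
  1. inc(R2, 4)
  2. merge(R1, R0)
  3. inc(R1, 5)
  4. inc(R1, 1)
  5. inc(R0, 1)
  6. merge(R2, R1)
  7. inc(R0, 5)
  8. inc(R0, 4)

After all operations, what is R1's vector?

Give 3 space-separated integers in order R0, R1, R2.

Answer: 0 6 4

Derivation:
Op 1: inc R2 by 4 -> R2=(0,0,4) value=4
Op 2: merge R1<->R0 -> R1=(0,0,0) R0=(0,0,0)
Op 3: inc R1 by 5 -> R1=(0,5,0) value=5
Op 4: inc R1 by 1 -> R1=(0,6,0) value=6
Op 5: inc R0 by 1 -> R0=(1,0,0) value=1
Op 6: merge R2<->R1 -> R2=(0,6,4) R1=(0,6,4)
Op 7: inc R0 by 5 -> R0=(6,0,0) value=6
Op 8: inc R0 by 4 -> R0=(10,0,0) value=10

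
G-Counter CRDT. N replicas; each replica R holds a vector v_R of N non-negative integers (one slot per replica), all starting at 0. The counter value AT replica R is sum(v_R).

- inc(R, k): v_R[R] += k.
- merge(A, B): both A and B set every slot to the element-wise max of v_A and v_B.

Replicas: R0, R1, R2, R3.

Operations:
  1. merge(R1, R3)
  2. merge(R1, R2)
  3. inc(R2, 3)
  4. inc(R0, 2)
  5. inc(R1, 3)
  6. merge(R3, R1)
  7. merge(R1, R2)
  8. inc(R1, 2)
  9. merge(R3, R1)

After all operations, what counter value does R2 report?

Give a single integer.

Answer: 6

Derivation:
Op 1: merge R1<->R3 -> R1=(0,0,0,0) R3=(0,0,0,0)
Op 2: merge R1<->R2 -> R1=(0,0,0,0) R2=(0,0,0,0)
Op 3: inc R2 by 3 -> R2=(0,0,3,0) value=3
Op 4: inc R0 by 2 -> R0=(2,0,0,0) value=2
Op 5: inc R1 by 3 -> R1=(0,3,0,0) value=3
Op 6: merge R3<->R1 -> R3=(0,3,0,0) R1=(0,3,0,0)
Op 7: merge R1<->R2 -> R1=(0,3,3,0) R2=(0,3,3,0)
Op 8: inc R1 by 2 -> R1=(0,5,3,0) value=8
Op 9: merge R3<->R1 -> R3=(0,5,3,0) R1=(0,5,3,0)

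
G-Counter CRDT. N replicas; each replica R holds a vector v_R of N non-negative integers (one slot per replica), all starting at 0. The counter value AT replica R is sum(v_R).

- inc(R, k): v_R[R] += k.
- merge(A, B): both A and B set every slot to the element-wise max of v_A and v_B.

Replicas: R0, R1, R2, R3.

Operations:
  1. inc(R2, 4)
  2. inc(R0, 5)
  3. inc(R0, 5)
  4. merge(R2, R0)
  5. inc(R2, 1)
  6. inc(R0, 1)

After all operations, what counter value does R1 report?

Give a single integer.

Answer: 0

Derivation:
Op 1: inc R2 by 4 -> R2=(0,0,4,0) value=4
Op 2: inc R0 by 5 -> R0=(5,0,0,0) value=5
Op 3: inc R0 by 5 -> R0=(10,0,0,0) value=10
Op 4: merge R2<->R0 -> R2=(10,0,4,0) R0=(10,0,4,0)
Op 5: inc R2 by 1 -> R2=(10,0,5,0) value=15
Op 6: inc R0 by 1 -> R0=(11,0,4,0) value=15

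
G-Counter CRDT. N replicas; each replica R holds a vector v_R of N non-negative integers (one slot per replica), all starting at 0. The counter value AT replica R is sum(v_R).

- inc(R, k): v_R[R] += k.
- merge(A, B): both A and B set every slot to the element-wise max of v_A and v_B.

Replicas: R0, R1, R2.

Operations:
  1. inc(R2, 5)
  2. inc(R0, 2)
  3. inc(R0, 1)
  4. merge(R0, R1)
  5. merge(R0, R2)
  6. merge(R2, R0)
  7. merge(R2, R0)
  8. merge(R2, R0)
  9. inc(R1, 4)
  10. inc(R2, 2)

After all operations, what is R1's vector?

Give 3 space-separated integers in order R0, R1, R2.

Op 1: inc R2 by 5 -> R2=(0,0,5) value=5
Op 2: inc R0 by 2 -> R0=(2,0,0) value=2
Op 3: inc R0 by 1 -> R0=(3,0,0) value=3
Op 4: merge R0<->R1 -> R0=(3,0,0) R1=(3,0,0)
Op 5: merge R0<->R2 -> R0=(3,0,5) R2=(3,0,5)
Op 6: merge R2<->R0 -> R2=(3,0,5) R0=(3,0,5)
Op 7: merge R2<->R0 -> R2=(3,0,5) R0=(3,0,5)
Op 8: merge R2<->R0 -> R2=(3,0,5) R0=(3,0,5)
Op 9: inc R1 by 4 -> R1=(3,4,0) value=7
Op 10: inc R2 by 2 -> R2=(3,0,7) value=10

Answer: 3 4 0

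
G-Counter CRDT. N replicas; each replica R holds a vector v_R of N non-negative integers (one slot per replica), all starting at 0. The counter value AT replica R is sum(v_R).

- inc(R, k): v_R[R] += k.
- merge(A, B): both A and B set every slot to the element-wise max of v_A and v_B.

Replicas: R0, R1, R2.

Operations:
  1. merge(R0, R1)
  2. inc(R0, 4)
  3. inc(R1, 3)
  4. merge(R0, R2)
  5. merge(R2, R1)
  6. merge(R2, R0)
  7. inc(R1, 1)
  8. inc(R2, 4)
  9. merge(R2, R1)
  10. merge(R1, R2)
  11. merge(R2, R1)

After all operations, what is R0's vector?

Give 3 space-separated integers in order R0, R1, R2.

Op 1: merge R0<->R1 -> R0=(0,0,0) R1=(0,0,0)
Op 2: inc R0 by 4 -> R0=(4,0,0) value=4
Op 3: inc R1 by 3 -> R1=(0,3,0) value=3
Op 4: merge R0<->R2 -> R0=(4,0,0) R2=(4,0,0)
Op 5: merge R2<->R1 -> R2=(4,3,0) R1=(4,3,0)
Op 6: merge R2<->R0 -> R2=(4,3,0) R0=(4,3,0)
Op 7: inc R1 by 1 -> R1=(4,4,0) value=8
Op 8: inc R2 by 4 -> R2=(4,3,4) value=11
Op 9: merge R2<->R1 -> R2=(4,4,4) R1=(4,4,4)
Op 10: merge R1<->R2 -> R1=(4,4,4) R2=(4,4,4)
Op 11: merge R2<->R1 -> R2=(4,4,4) R1=(4,4,4)

Answer: 4 3 0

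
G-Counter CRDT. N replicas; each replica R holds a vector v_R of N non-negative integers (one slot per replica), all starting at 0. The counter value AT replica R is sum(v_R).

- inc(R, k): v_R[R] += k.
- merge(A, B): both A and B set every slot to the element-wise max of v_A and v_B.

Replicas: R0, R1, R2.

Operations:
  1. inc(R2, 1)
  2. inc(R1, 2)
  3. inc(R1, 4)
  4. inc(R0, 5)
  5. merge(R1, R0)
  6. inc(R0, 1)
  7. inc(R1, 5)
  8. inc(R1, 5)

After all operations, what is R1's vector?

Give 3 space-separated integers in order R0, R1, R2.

Answer: 5 16 0

Derivation:
Op 1: inc R2 by 1 -> R2=(0,0,1) value=1
Op 2: inc R1 by 2 -> R1=(0,2,0) value=2
Op 3: inc R1 by 4 -> R1=(0,6,0) value=6
Op 4: inc R0 by 5 -> R0=(5,0,0) value=5
Op 5: merge R1<->R0 -> R1=(5,6,0) R0=(5,6,0)
Op 6: inc R0 by 1 -> R0=(6,6,0) value=12
Op 7: inc R1 by 5 -> R1=(5,11,0) value=16
Op 8: inc R1 by 5 -> R1=(5,16,0) value=21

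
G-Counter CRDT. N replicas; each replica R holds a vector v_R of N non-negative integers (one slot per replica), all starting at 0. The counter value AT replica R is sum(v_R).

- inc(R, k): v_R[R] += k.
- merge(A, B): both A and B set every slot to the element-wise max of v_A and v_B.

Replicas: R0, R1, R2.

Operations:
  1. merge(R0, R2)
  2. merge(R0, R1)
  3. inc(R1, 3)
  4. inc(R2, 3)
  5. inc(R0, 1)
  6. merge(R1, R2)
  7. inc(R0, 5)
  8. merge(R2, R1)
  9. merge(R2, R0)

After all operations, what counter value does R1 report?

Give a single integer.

Answer: 6

Derivation:
Op 1: merge R0<->R2 -> R0=(0,0,0) R2=(0,0,0)
Op 2: merge R0<->R1 -> R0=(0,0,0) R1=(0,0,0)
Op 3: inc R1 by 3 -> R1=(0,3,0) value=3
Op 4: inc R2 by 3 -> R2=(0,0,3) value=3
Op 5: inc R0 by 1 -> R0=(1,0,0) value=1
Op 6: merge R1<->R2 -> R1=(0,3,3) R2=(0,3,3)
Op 7: inc R0 by 5 -> R0=(6,0,0) value=6
Op 8: merge R2<->R1 -> R2=(0,3,3) R1=(0,3,3)
Op 9: merge R2<->R0 -> R2=(6,3,3) R0=(6,3,3)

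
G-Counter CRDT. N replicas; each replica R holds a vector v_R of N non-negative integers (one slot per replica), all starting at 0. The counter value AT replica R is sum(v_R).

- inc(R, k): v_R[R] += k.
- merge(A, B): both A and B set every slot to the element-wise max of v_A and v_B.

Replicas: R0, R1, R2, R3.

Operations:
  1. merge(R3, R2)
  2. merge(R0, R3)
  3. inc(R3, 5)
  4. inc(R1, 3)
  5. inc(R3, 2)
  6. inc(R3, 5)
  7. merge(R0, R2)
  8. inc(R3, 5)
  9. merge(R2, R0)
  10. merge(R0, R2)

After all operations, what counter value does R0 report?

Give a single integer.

Op 1: merge R3<->R2 -> R3=(0,0,0,0) R2=(0,0,0,0)
Op 2: merge R0<->R3 -> R0=(0,0,0,0) R3=(0,0,0,0)
Op 3: inc R3 by 5 -> R3=(0,0,0,5) value=5
Op 4: inc R1 by 3 -> R1=(0,3,0,0) value=3
Op 5: inc R3 by 2 -> R3=(0,0,0,7) value=7
Op 6: inc R3 by 5 -> R3=(0,0,0,12) value=12
Op 7: merge R0<->R2 -> R0=(0,0,0,0) R2=(0,0,0,0)
Op 8: inc R3 by 5 -> R3=(0,0,0,17) value=17
Op 9: merge R2<->R0 -> R2=(0,0,0,0) R0=(0,0,0,0)
Op 10: merge R0<->R2 -> R0=(0,0,0,0) R2=(0,0,0,0)

Answer: 0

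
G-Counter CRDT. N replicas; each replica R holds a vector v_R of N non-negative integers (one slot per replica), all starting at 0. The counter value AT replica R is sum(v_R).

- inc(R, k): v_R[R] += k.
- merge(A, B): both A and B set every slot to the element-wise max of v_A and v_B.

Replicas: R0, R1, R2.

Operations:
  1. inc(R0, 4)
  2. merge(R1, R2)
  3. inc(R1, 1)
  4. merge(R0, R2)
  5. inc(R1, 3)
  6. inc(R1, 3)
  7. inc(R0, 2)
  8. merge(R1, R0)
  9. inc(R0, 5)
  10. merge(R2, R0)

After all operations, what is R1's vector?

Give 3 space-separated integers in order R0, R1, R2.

Answer: 6 7 0

Derivation:
Op 1: inc R0 by 4 -> R0=(4,0,0) value=4
Op 2: merge R1<->R2 -> R1=(0,0,0) R2=(0,0,0)
Op 3: inc R1 by 1 -> R1=(0,1,0) value=1
Op 4: merge R0<->R2 -> R0=(4,0,0) R2=(4,0,0)
Op 5: inc R1 by 3 -> R1=(0,4,0) value=4
Op 6: inc R1 by 3 -> R1=(0,7,0) value=7
Op 7: inc R0 by 2 -> R0=(6,0,0) value=6
Op 8: merge R1<->R0 -> R1=(6,7,0) R0=(6,7,0)
Op 9: inc R0 by 5 -> R0=(11,7,0) value=18
Op 10: merge R2<->R0 -> R2=(11,7,0) R0=(11,7,0)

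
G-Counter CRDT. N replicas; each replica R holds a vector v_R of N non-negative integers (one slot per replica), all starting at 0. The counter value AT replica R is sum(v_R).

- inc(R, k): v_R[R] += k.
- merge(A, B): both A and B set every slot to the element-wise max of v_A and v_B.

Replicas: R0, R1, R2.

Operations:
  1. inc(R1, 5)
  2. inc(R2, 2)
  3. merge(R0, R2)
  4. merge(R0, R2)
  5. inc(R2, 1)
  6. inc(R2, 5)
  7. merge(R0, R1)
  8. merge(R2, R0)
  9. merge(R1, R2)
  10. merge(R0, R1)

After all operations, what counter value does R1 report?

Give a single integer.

Op 1: inc R1 by 5 -> R1=(0,5,0) value=5
Op 2: inc R2 by 2 -> R2=(0,0,2) value=2
Op 3: merge R0<->R2 -> R0=(0,0,2) R2=(0,0,2)
Op 4: merge R0<->R2 -> R0=(0,0,2) R2=(0,0,2)
Op 5: inc R2 by 1 -> R2=(0,0,3) value=3
Op 6: inc R2 by 5 -> R2=(0,0,8) value=8
Op 7: merge R0<->R1 -> R0=(0,5,2) R1=(0,5,2)
Op 8: merge R2<->R0 -> R2=(0,5,8) R0=(0,5,8)
Op 9: merge R1<->R2 -> R1=(0,5,8) R2=(0,5,8)
Op 10: merge R0<->R1 -> R0=(0,5,8) R1=(0,5,8)

Answer: 13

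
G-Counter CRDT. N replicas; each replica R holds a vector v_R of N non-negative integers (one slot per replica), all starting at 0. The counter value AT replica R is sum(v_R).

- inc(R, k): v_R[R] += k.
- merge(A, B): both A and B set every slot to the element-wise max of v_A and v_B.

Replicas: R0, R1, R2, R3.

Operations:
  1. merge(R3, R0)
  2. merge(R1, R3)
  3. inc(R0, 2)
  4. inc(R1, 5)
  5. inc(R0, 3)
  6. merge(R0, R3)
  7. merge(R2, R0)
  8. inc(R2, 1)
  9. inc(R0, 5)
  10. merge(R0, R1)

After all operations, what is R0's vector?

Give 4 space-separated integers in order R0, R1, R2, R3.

Op 1: merge R3<->R0 -> R3=(0,0,0,0) R0=(0,0,0,0)
Op 2: merge R1<->R3 -> R1=(0,0,0,0) R3=(0,0,0,0)
Op 3: inc R0 by 2 -> R0=(2,0,0,0) value=2
Op 4: inc R1 by 5 -> R1=(0,5,0,0) value=5
Op 5: inc R0 by 3 -> R0=(5,0,0,0) value=5
Op 6: merge R0<->R3 -> R0=(5,0,0,0) R3=(5,0,0,0)
Op 7: merge R2<->R0 -> R2=(5,0,0,0) R0=(5,0,0,0)
Op 8: inc R2 by 1 -> R2=(5,0,1,0) value=6
Op 9: inc R0 by 5 -> R0=(10,0,0,0) value=10
Op 10: merge R0<->R1 -> R0=(10,5,0,0) R1=(10,5,0,0)

Answer: 10 5 0 0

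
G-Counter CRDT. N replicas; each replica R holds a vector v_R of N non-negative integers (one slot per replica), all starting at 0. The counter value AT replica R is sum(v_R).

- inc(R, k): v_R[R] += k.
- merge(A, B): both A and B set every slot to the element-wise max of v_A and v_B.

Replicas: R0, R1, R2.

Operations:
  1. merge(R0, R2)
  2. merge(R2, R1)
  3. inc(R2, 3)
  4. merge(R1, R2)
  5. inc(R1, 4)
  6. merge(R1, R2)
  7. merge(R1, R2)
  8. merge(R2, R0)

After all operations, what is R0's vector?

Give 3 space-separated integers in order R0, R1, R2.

Answer: 0 4 3

Derivation:
Op 1: merge R0<->R2 -> R0=(0,0,0) R2=(0,0,0)
Op 2: merge R2<->R1 -> R2=(0,0,0) R1=(0,0,0)
Op 3: inc R2 by 3 -> R2=(0,0,3) value=3
Op 4: merge R1<->R2 -> R1=(0,0,3) R2=(0,0,3)
Op 5: inc R1 by 4 -> R1=(0,4,3) value=7
Op 6: merge R1<->R2 -> R1=(0,4,3) R2=(0,4,3)
Op 7: merge R1<->R2 -> R1=(0,4,3) R2=(0,4,3)
Op 8: merge R2<->R0 -> R2=(0,4,3) R0=(0,4,3)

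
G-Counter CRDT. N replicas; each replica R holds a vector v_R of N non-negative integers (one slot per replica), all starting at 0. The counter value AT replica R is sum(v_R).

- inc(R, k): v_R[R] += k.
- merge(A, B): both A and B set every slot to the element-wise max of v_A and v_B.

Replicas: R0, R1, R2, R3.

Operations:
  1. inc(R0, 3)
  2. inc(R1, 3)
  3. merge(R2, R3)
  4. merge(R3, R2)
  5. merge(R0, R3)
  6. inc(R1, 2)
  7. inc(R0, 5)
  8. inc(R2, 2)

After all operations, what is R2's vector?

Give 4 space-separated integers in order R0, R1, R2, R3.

Answer: 0 0 2 0

Derivation:
Op 1: inc R0 by 3 -> R0=(3,0,0,0) value=3
Op 2: inc R1 by 3 -> R1=(0,3,0,0) value=3
Op 3: merge R2<->R3 -> R2=(0,0,0,0) R3=(0,0,0,0)
Op 4: merge R3<->R2 -> R3=(0,0,0,0) R2=(0,0,0,0)
Op 5: merge R0<->R3 -> R0=(3,0,0,0) R3=(3,0,0,0)
Op 6: inc R1 by 2 -> R1=(0,5,0,0) value=5
Op 7: inc R0 by 5 -> R0=(8,0,0,0) value=8
Op 8: inc R2 by 2 -> R2=(0,0,2,0) value=2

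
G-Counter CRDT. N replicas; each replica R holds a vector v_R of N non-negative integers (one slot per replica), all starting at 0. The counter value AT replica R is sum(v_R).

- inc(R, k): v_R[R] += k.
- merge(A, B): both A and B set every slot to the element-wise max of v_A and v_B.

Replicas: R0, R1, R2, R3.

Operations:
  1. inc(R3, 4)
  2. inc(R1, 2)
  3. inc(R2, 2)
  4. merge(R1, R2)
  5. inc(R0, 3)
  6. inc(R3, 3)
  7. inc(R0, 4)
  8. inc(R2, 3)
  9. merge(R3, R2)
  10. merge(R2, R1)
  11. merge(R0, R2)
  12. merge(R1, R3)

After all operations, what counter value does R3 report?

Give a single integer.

Op 1: inc R3 by 4 -> R3=(0,0,0,4) value=4
Op 2: inc R1 by 2 -> R1=(0,2,0,0) value=2
Op 3: inc R2 by 2 -> R2=(0,0,2,0) value=2
Op 4: merge R1<->R2 -> R1=(0,2,2,0) R2=(0,2,2,0)
Op 5: inc R0 by 3 -> R0=(3,0,0,0) value=3
Op 6: inc R3 by 3 -> R3=(0,0,0,7) value=7
Op 7: inc R0 by 4 -> R0=(7,0,0,0) value=7
Op 8: inc R2 by 3 -> R2=(0,2,5,0) value=7
Op 9: merge R3<->R2 -> R3=(0,2,5,7) R2=(0,2,5,7)
Op 10: merge R2<->R1 -> R2=(0,2,5,7) R1=(0,2,5,7)
Op 11: merge R0<->R2 -> R0=(7,2,5,7) R2=(7,2,5,7)
Op 12: merge R1<->R3 -> R1=(0,2,5,7) R3=(0,2,5,7)

Answer: 14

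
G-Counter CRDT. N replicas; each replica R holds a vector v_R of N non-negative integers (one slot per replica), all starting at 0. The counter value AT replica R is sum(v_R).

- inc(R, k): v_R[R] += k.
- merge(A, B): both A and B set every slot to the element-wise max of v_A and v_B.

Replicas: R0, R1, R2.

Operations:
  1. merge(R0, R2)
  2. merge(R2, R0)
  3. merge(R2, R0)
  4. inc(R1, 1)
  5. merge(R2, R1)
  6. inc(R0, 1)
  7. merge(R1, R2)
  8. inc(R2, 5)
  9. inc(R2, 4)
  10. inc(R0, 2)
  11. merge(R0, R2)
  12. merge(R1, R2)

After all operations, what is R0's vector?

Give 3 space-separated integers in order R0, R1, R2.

Op 1: merge R0<->R2 -> R0=(0,0,0) R2=(0,0,0)
Op 2: merge R2<->R0 -> R2=(0,0,0) R0=(0,0,0)
Op 3: merge R2<->R0 -> R2=(0,0,0) R0=(0,0,0)
Op 4: inc R1 by 1 -> R1=(0,1,0) value=1
Op 5: merge R2<->R1 -> R2=(0,1,0) R1=(0,1,0)
Op 6: inc R0 by 1 -> R0=(1,0,0) value=1
Op 7: merge R1<->R2 -> R1=(0,1,0) R2=(0,1,0)
Op 8: inc R2 by 5 -> R2=(0,1,5) value=6
Op 9: inc R2 by 4 -> R2=(0,1,9) value=10
Op 10: inc R0 by 2 -> R0=(3,0,0) value=3
Op 11: merge R0<->R2 -> R0=(3,1,9) R2=(3,1,9)
Op 12: merge R1<->R2 -> R1=(3,1,9) R2=(3,1,9)

Answer: 3 1 9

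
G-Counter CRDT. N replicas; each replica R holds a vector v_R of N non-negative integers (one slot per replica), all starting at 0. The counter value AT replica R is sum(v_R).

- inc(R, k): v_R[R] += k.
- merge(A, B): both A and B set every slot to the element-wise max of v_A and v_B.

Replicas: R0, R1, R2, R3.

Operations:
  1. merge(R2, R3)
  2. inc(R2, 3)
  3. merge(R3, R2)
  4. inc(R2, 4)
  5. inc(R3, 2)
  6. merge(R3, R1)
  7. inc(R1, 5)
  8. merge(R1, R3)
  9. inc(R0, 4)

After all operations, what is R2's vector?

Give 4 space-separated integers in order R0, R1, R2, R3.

Op 1: merge R2<->R3 -> R2=(0,0,0,0) R3=(0,0,0,0)
Op 2: inc R2 by 3 -> R2=(0,0,3,0) value=3
Op 3: merge R3<->R2 -> R3=(0,0,3,0) R2=(0,0,3,0)
Op 4: inc R2 by 4 -> R2=(0,0,7,0) value=7
Op 5: inc R3 by 2 -> R3=(0,0,3,2) value=5
Op 6: merge R3<->R1 -> R3=(0,0,3,2) R1=(0,0,3,2)
Op 7: inc R1 by 5 -> R1=(0,5,3,2) value=10
Op 8: merge R1<->R3 -> R1=(0,5,3,2) R3=(0,5,3,2)
Op 9: inc R0 by 4 -> R0=(4,0,0,0) value=4

Answer: 0 0 7 0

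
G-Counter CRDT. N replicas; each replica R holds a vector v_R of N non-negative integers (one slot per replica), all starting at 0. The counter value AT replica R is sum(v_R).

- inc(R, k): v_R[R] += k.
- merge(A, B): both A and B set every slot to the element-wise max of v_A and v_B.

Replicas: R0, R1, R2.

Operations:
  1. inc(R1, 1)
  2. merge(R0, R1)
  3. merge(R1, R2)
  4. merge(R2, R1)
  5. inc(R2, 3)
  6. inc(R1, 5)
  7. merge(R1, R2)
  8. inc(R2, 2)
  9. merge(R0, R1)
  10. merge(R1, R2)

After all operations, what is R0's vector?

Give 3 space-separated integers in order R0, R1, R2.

Answer: 0 6 3

Derivation:
Op 1: inc R1 by 1 -> R1=(0,1,0) value=1
Op 2: merge R0<->R1 -> R0=(0,1,0) R1=(0,1,0)
Op 3: merge R1<->R2 -> R1=(0,1,0) R2=(0,1,0)
Op 4: merge R2<->R1 -> R2=(0,1,0) R1=(0,1,0)
Op 5: inc R2 by 3 -> R2=(0,1,3) value=4
Op 6: inc R1 by 5 -> R1=(0,6,0) value=6
Op 7: merge R1<->R2 -> R1=(0,6,3) R2=(0,6,3)
Op 8: inc R2 by 2 -> R2=(0,6,5) value=11
Op 9: merge R0<->R1 -> R0=(0,6,3) R1=(0,6,3)
Op 10: merge R1<->R2 -> R1=(0,6,5) R2=(0,6,5)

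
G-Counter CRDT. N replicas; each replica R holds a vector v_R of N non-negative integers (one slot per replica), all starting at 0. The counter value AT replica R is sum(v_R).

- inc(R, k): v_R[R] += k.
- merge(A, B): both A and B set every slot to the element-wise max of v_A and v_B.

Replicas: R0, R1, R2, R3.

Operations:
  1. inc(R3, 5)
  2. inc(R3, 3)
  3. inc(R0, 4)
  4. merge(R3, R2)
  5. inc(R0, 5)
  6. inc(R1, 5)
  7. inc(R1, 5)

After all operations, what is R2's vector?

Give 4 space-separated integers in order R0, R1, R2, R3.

Answer: 0 0 0 8

Derivation:
Op 1: inc R3 by 5 -> R3=(0,0,0,5) value=5
Op 2: inc R3 by 3 -> R3=(0,0,0,8) value=8
Op 3: inc R0 by 4 -> R0=(4,0,0,0) value=4
Op 4: merge R3<->R2 -> R3=(0,0,0,8) R2=(0,0,0,8)
Op 5: inc R0 by 5 -> R0=(9,0,0,0) value=9
Op 6: inc R1 by 5 -> R1=(0,5,0,0) value=5
Op 7: inc R1 by 5 -> R1=(0,10,0,0) value=10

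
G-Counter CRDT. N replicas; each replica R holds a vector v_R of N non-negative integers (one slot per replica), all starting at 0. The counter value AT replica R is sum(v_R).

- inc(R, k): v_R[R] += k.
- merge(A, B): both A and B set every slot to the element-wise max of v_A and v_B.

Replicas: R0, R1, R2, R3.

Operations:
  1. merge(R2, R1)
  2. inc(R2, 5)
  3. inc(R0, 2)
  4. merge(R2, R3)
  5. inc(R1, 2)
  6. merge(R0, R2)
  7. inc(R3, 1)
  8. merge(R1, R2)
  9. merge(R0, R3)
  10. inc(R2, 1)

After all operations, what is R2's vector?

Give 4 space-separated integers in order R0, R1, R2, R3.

Op 1: merge R2<->R1 -> R2=(0,0,0,0) R1=(0,0,0,0)
Op 2: inc R2 by 5 -> R2=(0,0,5,0) value=5
Op 3: inc R0 by 2 -> R0=(2,0,0,0) value=2
Op 4: merge R2<->R3 -> R2=(0,0,5,0) R3=(0,0,5,0)
Op 5: inc R1 by 2 -> R1=(0,2,0,0) value=2
Op 6: merge R0<->R2 -> R0=(2,0,5,0) R2=(2,0,5,0)
Op 7: inc R3 by 1 -> R3=(0,0,5,1) value=6
Op 8: merge R1<->R2 -> R1=(2,2,5,0) R2=(2,2,5,0)
Op 9: merge R0<->R3 -> R0=(2,0,5,1) R3=(2,0,5,1)
Op 10: inc R2 by 1 -> R2=(2,2,6,0) value=10

Answer: 2 2 6 0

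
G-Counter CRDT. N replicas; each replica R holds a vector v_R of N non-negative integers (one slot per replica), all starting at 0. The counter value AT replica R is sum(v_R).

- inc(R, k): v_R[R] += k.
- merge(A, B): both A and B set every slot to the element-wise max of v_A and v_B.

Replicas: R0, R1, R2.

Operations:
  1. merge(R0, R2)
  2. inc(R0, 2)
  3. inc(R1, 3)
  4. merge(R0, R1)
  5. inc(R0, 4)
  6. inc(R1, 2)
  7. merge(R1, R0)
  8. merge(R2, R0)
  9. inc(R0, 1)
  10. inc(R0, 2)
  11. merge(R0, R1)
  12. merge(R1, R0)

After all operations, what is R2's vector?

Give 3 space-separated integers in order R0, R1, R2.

Answer: 6 5 0

Derivation:
Op 1: merge R0<->R2 -> R0=(0,0,0) R2=(0,0,0)
Op 2: inc R0 by 2 -> R0=(2,0,0) value=2
Op 3: inc R1 by 3 -> R1=(0,3,0) value=3
Op 4: merge R0<->R1 -> R0=(2,3,0) R1=(2,3,0)
Op 5: inc R0 by 4 -> R0=(6,3,0) value=9
Op 6: inc R1 by 2 -> R1=(2,5,0) value=7
Op 7: merge R1<->R0 -> R1=(6,5,0) R0=(6,5,0)
Op 8: merge R2<->R0 -> R2=(6,5,0) R0=(6,5,0)
Op 9: inc R0 by 1 -> R0=(7,5,0) value=12
Op 10: inc R0 by 2 -> R0=(9,5,0) value=14
Op 11: merge R0<->R1 -> R0=(9,5,0) R1=(9,5,0)
Op 12: merge R1<->R0 -> R1=(9,5,0) R0=(9,5,0)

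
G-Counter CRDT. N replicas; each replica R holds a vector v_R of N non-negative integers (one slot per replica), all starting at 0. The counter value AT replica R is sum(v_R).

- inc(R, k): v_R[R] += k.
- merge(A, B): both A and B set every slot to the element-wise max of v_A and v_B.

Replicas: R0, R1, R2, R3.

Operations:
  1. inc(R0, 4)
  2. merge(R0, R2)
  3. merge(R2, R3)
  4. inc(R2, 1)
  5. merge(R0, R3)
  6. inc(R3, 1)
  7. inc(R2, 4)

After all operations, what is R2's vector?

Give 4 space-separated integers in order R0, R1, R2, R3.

Answer: 4 0 5 0

Derivation:
Op 1: inc R0 by 4 -> R0=(4,0,0,0) value=4
Op 2: merge R0<->R2 -> R0=(4,0,0,0) R2=(4,0,0,0)
Op 3: merge R2<->R3 -> R2=(4,0,0,0) R3=(4,0,0,0)
Op 4: inc R2 by 1 -> R2=(4,0,1,0) value=5
Op 5: merge R0<->R3 -> R0=(4,0,0,0) R3=(4,0,0,0)
Op 6: inc R3 by 1 -> R3=(4,0,0,1) value=5
Op 7: inc R2 by 4 -> R2=(4,0,5,0) value=9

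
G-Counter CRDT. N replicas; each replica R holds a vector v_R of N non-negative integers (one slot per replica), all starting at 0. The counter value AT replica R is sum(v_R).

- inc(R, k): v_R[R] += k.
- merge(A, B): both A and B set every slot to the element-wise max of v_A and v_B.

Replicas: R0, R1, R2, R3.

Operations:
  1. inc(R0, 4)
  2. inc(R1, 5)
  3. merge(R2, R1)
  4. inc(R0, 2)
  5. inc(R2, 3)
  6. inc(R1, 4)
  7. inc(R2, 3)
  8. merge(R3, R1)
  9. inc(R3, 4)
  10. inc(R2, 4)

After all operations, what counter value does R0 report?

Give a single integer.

Answer: 6

Derivation:
Op 1: inc R0 by 4 -> R0=(4,0,0,0) value=4
Op 2: inc R1 by 5 -> R1=(0,5,0,0) value=5
Op 3: merge R2<->R1 -> R2=(0,5,0,0) R1=(0,5,0,0)
Op 4: inc R0 by 2 -> R0=(6,0,0,0) value=6
Op 5: inc R2 by 3 -> R2=(0,5,3,0) value=8
Op 6: inc R1 by 4 -> R1=(0,9,0,0) value=9
Op 7: inc R2 by 3 -> R2=(0,5,6,0) value=11
Op 8: merge R3<->R1 -> R3=(0,9,0,0) R1=(0,9,0,0)
Op 9: inc R3 by 4 -> R3=(0,9,0,4) value=13
Op 10: inc R2 by 4 -> R2=(0,5,10,0) value=15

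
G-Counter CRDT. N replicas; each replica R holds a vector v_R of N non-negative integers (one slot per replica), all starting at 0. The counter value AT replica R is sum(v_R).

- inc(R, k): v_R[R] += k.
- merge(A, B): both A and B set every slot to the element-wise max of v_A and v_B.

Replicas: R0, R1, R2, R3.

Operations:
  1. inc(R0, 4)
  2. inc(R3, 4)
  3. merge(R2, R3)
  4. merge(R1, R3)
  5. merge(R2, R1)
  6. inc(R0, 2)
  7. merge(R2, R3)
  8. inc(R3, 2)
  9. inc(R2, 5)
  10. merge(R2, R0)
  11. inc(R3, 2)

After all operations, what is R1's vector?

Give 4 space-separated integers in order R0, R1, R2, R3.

Answer: 0 0 0 4

Derivation:
Op 1: inc R0 by 4 -> R0=(4,0,0,0) value=4
Op 2: inc R3 by 4 -> R3=(0,0,0,4) value=4
Op 3: merge R2<->R3 -> R2=(0,0,0,4) R3=(0,0,0,4)
Op 4: merge R1<->R3 -> R1=(0,0,0,4) R3=(0,0,0,4)
Op 5: merge R2<->R1 -> R2=(0,0,0,4) R1=(0,0,0,4)
Op 6: inc R0 by 2 -> R0=(6,0,0,0) value=6
Op 7: merge R2<->R3 -> R2=(0,0,0,4) R3=(0,0,0,4)
Op 8: inc R3 by 2 -> R3=(0,0,0,6) value=6
Op 9: inc R2 by 5 -> R2=(0,0,5,4) value=9
Op 10: merge R2<->R0 -> R2=(6,0,5,4) R0=(6,0,5,4)
Op 11: inc R3 by 2 -> R3=(0,0,0,8) value=8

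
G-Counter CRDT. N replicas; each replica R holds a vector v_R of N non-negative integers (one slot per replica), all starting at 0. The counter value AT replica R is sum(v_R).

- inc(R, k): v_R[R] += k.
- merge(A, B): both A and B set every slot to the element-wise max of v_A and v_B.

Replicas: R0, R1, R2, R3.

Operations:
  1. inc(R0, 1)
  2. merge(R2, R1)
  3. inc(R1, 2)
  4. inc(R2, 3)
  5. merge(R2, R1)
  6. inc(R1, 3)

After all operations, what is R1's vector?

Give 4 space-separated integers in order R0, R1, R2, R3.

Op 1: inc R0 by 1 -> R0=(1,0,0,0) value=1
Op 2: merge R2<->R1 -> R2=(0,0,0,0) R1=(0,0,0,0)
Op 3: inc R1 by 2 -> R1=(0,2,0,0) value=2
Op 4: inc R2 by 3 -> R2=(0,0,3,0) value=3
Op 5: merge R2<->R1 -> R2=(0,2,3,0) R1=(0,2,3,0)
Op 6: inc R1 by 3 -> R1=(0,5,3,0) value=8

Answer: 0 5 3 0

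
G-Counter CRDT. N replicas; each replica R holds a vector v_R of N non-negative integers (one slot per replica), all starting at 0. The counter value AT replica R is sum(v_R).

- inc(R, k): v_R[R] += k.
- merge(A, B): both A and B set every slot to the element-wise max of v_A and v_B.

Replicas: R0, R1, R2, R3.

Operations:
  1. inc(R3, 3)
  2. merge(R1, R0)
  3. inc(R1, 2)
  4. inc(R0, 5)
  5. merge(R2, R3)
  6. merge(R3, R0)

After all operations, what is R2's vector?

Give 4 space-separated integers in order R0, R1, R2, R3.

Answer: 0 0 0 3

Derivation:
Op 1: inc R3 by 3 -> R3=(0,0,0,3) value=3
Op 2: merge R1<->R0 -> R1=(0,0,0,0) R0=(0,0,0,0)
Op 3: inc R1 by 2 -> R1=(0,2,0,0) value=2
Op 4: inc R0 by 5 -> R0=(5,0,0,0) value=5
Op 5: merge R2<->R3 -> R2=(0,0,0,3) R3=(0,0,0,3)
Op 6: merge R3<->R0 -> R3=(5,0,0,3) R0=(5,0,0,3)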